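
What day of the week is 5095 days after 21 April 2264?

First find the weekday of Apr 21, 2264. Doomsday rule: the anchor day for the 2200s is Friday. For year 64: 64÷12 = 5 r 4, and 4÷4 = 1, so 5+4+1 = 10.
Friday + 10 ≡ Monday — that's 2264's doomsday.
In April the doomsday date is Apr 4.
Apr 21 is 17 days after Apr 4; 17 mod 7 = 3, so Monday + 3 = Thursday.
5095 mod 7 = 6, so 5095 days after a Thursday is Thursday + 6 = Wednesday.

Wednesday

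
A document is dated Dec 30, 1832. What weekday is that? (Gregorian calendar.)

Sunday

January 1, 1832 is a Sunday.
Jan 1, 1832 → Feb 1, 1832: 31 days (January has 31).
Feb 1, 1832 → Mar 1, 1832: 29 days (February has 29).
Mar 1, 1832 → Apr 1, 1832: 31 days (March has 31).
Apr 1, 1832 → May 1, 1832: 30 days (April has 30).
May 1, 1832 → Jun 1, 1832: 31 days (May has 31).
Jun 1, 1832 → Jul 1, 1832: 30 days (June has 30).
Jul 1, 1832 → Aug 1, 1832: 31 days (July has 31).
Aug 1, 1832 → Sep 1, 1832: 31 days (August has 31).
Sep 1, 1832 → Oct 1, 1832: 30 days (September has 30).
Oct 1, 1832 → Nov 1, 1832: 31 days (October has 31).
Nov 1, 1832 → Dec 1, 1832: 30 days (November has 30).
Dec 1, 1832 → Dec 30, 1832: 29 days.
Total: 364 days.
364 mod 7 = 0, so Sunday + 0 = Sunday.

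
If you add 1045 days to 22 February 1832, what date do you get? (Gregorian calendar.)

+366 (one year; includes Feb 29, 1832) → Feb 22, 1833 (679 left).
+365 (one year) → Feb 22, 1834 (314 left).
Feb has 28 days: +7 → Mar 1, 1834 (307 left).
Mar has 31 days: +31 → Apr 1, 1834 (276 left).
Apr has 30 days: +30 → May 1, 1834 (246 left).
May has 31 days: +31 → Jun 1, 1834 (215 left).
Jun has 30 days: +30 → Jul 1, 1834 (185 left).
Jul has 31 days: +31 → Aug 1, 1834 (154 left).
Aug has 31 days: +31 → Sep 1, 1834 (123 left).
Sep has 30 days: +30 → Oct 1, 1834 (93 left).
Oct has 31 days: +31 → Nov 1, 1834 (62 left).
Nov has 30 days: +30 → Dec 1, 1834 (32 left).
Dec has 31 days: +31 → Jan 1, 1835 (1 left).
+1 → Jan 2, 1835.

January 2, 1835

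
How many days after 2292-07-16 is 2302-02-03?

3488

Jul 16, 2292 → Jul 16, 2293: 365 days.
Jul 16, 2293 → Jul 16, 2294: 365 days.
Jul 16, 2294 → Jul 16, 2295: 365 days.
Jul 16, 2295 → Jul 16, 2296: 366 days (Feb 29, 2296 is in that span).
Jul 16, 2296 → Jul 16, 2297: 365 days.
Jul 16, 2297 → Jul 16, 2298: 365 days.
Jul 16, 2298 → Jul 16, 2299: 365 days.
Jul 16, 2299 → Jul 16, 2300: 365 days.
Jul 16, 2300 → Jul 16, 2301: 365 days.
Jul 16, 2301 → Aug 16, 2301: 31 days (July has 31).
Aug 16, 2301 → Sep 16, 2301: 31 days (August has 31).
Sep 16, 2301 → Oct 16, 2301: 30 days (September has 30).
Oct 16, 2301 → Nov 16, 2301: 31 days (October has 31).
Nov 16, 2301 → Dec 16, 2301: 30 days (November has 30).
Dec 16, 2301 → Jan 16, 2302: 31 days (December has 31).
Jan 16, 2302 → Feb 3, 2302: 18 days.
Total: 3488 days.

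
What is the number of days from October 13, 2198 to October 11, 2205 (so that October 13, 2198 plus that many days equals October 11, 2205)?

2554

Oct 13, 2198 → Oct 13, 2199: 365 days.
Oct 13, 2199 → Oct 13, 2200: 365 days.
Oct 13, 2200 → Oct 13, 2201: 365 days.
Oct 13, 2201 → Oct 13, 2202: 365 days.
Oct 13, 2202 → Oct 13, 2203: 365 days.
Oct 13, 2203 → Oct 13, 2204: 366 days (Feb 29, 2204 is in that span).
Oct 13, 2204 → Nov 13, 2204: 31 days (October has 31).
Nov 13, 2204 → Dec 13, 2204: 30 days (November has 30).
Dec 13, 2204 → Jan 13, 2205: 31 days (December has 31).
Jan 13, 2205 → Feb 13, 2205: 31 days (January has 31).
Feb 13, 2205 → Mar 13, 2205: 28 days (February has 28).
Mar 13, 2205 → Apr 13, 2205: 31 days (March has 31).
Apr 13, 2205 → May 13, 2205: 30 days (April has 30).
May 13, 2205 → Jun 13, 2205: 31 days (May has 31).
Jun 13, 2205 → Jul 13, 2205: 30 days (June has 30).
Jul 13, 2205 → Aug 13, 2205: 31 days (July has 31).
Aug 13, 2205 → Sep 13, 2205: 31 days (August has 31).
Sep 13, 2205 → Oct 11, 2205: 28 days.
Total: 2554 days.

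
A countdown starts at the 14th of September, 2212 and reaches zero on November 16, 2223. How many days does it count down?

Sep 14, 2212 → Sep 14, 2213: 365 days.
Sep 14, 2213 → Sep 14, 2214: 365 days.
Sep 14, 2214 → Sep 14, 2215: 365 days.
Sep 14, 2215 → Sep 14, 2216: 366 days (Feb 29, 2216 is in that span).
Sep 14, 2216 → Sep 14, 2217: 365 days.
Sep 14, 2217 → Sep 14, 2218: 365 days.
Sep 14, 2218 → Sep 14, 2219: 365 days.
Sep 14, 2219 → Sep 14, 2220: 366 days (Feb 29, 2220 is in that span).
Sep 14, 2220 → Sep 14, 2221: 365 days.
Sep 14, 2221 → Sep 14, 2222: 365 days.
Sep 14, 2222 → Sep 14, 2223: 365 days.
Sep 14, 2223 → Oct 14, 2223: 30 days (September has 30).
Oct 14, 2223 → Nov 14, 2223: 31 days (October has 31).
Nov 14, 2223 → Nov 16, 2223: 2 days.
Total: 4080 days.

4080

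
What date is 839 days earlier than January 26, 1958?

−365 (one year) → Jan 26, 1957 (474 left).
−366 (one year; includes Feb 29, 1956) → Jan 26, 1956 (108 left).
−26 → Dec 31, 1955 (end of Dec, 31 days; 82 left).
−31 → Nov 30, 1955 (end of Nov, 30 days; 51 left).
−30 → Oct 31, 1955 (end of Oct, 31 days; 21 left).
−21 → Oct 10, 1955.

October 10, 1955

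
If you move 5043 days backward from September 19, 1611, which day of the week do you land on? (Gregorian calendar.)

Sep 19, 1611 is a Monday.
5043 mod 7 = 3, so 5043 days before a Monday is Monday − 3 = Friday.

Friday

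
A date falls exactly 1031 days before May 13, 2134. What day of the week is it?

Tuesday

May 13, 2134 is a Thursday.
1031 mod 7 = 2, so 1031 days before a Thursday is Thursday − 2 = Tuesday.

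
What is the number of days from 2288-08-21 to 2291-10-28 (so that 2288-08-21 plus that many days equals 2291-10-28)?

1163

Aug 21, 2288 → Aug 21, 2289: 365 days.
Aug 21, 2289 → Aug 21, 2290: 365 days.
Aug 21, 2290 → Aug 21, 2291: 365 days.
Aug 21, 2291 → Sep 21, 2291: 31 days (August has 31).
Sep 21, 2291 → Oct 21, 2291: 30 days (September has 30).
Oct 21, 2291 → Oct 28, 2291: 7 days.
Total: 1163 days.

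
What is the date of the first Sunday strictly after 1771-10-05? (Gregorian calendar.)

Oct 5, 1771 is a Saturday.
From Saturday to the next Sunday is 1 day.
Oct 5, 1771 + 1 = Oct 6, 1771.

October 6, 1771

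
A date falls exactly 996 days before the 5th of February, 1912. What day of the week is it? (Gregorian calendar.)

Saturday

First find the weekday of Feb 5, 1912. Doomsday rule: the anchor day for the 1900s is Wednesday. For year 12: 12÷12 = 1 r 0, and 0÷4 = 0, so 1+0+0 = 1.
Wednesday + 1 ≡ Thursday — that's 1912's doomsday.
In February the doomsday date is Feb 29 (1912 is a leap year (divisible by 4)).
Feb 5 is 24 days before Feb 29; 24 mod 7 = 3, so Thursday − 3 = Monday.
996 mod 7 = 2, so 996 days before a Monday is Monday − 2 = Saturday.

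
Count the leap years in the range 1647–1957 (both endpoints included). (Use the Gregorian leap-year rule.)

Multiples of 4 in [1647,1957]: 78.
Of those, multiples of 100: 3 (not leap unless ÷400).
Multiples of 400: 0.
Leap years = 78 − 3 + 0 = 75.

75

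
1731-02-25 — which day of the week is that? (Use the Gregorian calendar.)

Sunday

Doomsday rule: the anchor day for the 1700s is Sunday. For year 31: 31÷12 = 2 r 7, and 7÷4 = 1, so 2+7+1 = 10.
Sunday + 10 ≡ Wednesday — that's 1731's doomsday.
In February the doomsday date is Feb 28 (1731 is not a leap year).
Feb 25 is 3 days before Feb 28; 3 mod 7 = 3, so Wednesday − 3 = Sunday.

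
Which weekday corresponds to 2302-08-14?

Thursday

Doomsday rule: the anchor day for the 2300s is Wednesday. For year 02: 2÷12 = 0 r 2, and 2÷4 = 0, so 0+2+0 = 2.
Wednesday + 2 ≡ Friday — that's 2302's doomsday.
In August the doomsday date is Aug 8.
Aug 14 is 6 days after Aug 8; 6 mod 7 = 6, so Friday + 6 = Thursday.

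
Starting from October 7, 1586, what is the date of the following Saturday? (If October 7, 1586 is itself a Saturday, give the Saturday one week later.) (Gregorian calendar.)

October 11, 1586

Oct 7, 1586 is a Tuesday.
From Tuesday to the next Saturday is 4 days.
Oct 7, 1586 + 4 = Oct 11, 1586.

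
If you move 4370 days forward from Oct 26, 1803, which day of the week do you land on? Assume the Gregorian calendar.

Oct 26, 1803 is a Wednesday.
4370 mod 7 = 2, so 4370 days after a Wednesday is Wednesday + 2 = Friday.

Friday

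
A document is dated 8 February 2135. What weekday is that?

Tuesday

Doomsday rule: the anchor day for the 2100s is Sunday. For year 35: 35÷12 = 2 r 11, and 11÷4 = 2, so 2+11+2 = 15.
Sunday + 15 ≡ Monday — that's 2135's doomsday.
In February the doomsday date is Feb 28 (2135 is not a leap year).
Feb 8 is 20 days before Feb 28; 20 mod 7 = 6, so Monday − 6 = Tuesday.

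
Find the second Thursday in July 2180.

July 1, 2180 is a Saturday.
The first Thursday is therefore July 6 (5 days later).
The second Thursday is 6 + 1×7 = July 13.

July 13, 2180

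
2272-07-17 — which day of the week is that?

Doomsday rule: the anchor day for the 2200s is Friday. For year 72: 72÷12 = 6 r 0, and 0÷4 = 0, so 6+0+0 = 6.
Friday + 6 ≡ Thursday — that's 2272's doomsday.
In July the doomsday date is Jul 11.
Jul 17 is 6 days after Jul 11; 6 mod 7 = 6, so Thursday + 6 = Wednesday.

Wednesday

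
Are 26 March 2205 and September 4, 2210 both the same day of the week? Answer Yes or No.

From Mar 26, 2205 to Sep 4, 2210 is 1988 days.
1988 mod 7 = 0, so they are the same weekday.
(Mar 26, 2205 is a Tuesday; Sep 4, 2210 is a Tuesday.)

Yes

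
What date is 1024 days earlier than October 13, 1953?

−365 (one year) → Oct 13, 1952 (659 left).
−366 (one year; includes Feb 29, 1952) → Oct 13, 1951 (293 left).
−13 → Sep 30, 1951 (end of Sep, 30 days; 280 left).
−30 → Aug 31, 1951 (end of Aug, 31 days; 250 left).
−31 → Jul 31, 1951 (end of Jul, 31 days; 219 left).
−31 → Jun 30, 1951 (end of Jun, 30 days; 188 left).
−30 → May 31, 1951 (end of May, 31 days; 158 left).
−31 → Apr 30, 1951 (end of Apr, 30 days; 127 left).
−30 → Mar 31, 1951 (end of Mar, 31 days; 97 left).
−31 → Feb 28, 1951 (end of Feb, 28 days; 66 left).
−28 → Jan 31, 1951 (end of Jan, 31 days; 38 left).
−31 → Dec 31, 1950 (end of Dec, 31 days; 7 left).
−7 → Dec 24, 1950.

December 24, 1950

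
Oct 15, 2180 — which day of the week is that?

Sunday

January 1, 2180 is a Saturday.
Jan 1, 2180 → Feb 1, 2180: 31 days (January has 31).
Feb 1, 2180 → Mar 1, 2180: 29 days (February has 29).
Mar 1, 2180 → Apr 1, 2180: 31 days (March has 31).
Apr 1, 2180 → May 1, 2180: 30 days (April has 30).
May 1, 2180 → Jun 1, 2180: 31 days (May has 31).
Jun 1, 2180 → Jul 1, 2180: 30 days (June has 30).
Jul 1, 2180 → Aug 1, 2180: 31 days (July has 31).
Aug 1, 2180 → Sep 1, 2180: 31 days (August has 31).
Sep 1, 2180 → Oct 1, 2180: 30 days (September has 30).
Oct 1, 2180 → Oct 15, 2180: 14 days.
Total: 288 days.
288 mod 7 = 1, so Saturday + 1 = Sunday.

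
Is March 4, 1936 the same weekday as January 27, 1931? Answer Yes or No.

From Jan 27, 1931 to Mar 4, 1936 is 1863 days.
1863 mod 7 = 1, so they are different weekdays.
(Jan 27, 1931 is a Tuesday; Mar 4, 1936 is a Wednesday.)

No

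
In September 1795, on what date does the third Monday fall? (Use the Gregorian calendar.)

September 1, 1795 is a Tuesday.
The first Monday is therefore September 7 (6 days later).
The third Monday is 7 + 2×7 = September 21.

September 21, 1795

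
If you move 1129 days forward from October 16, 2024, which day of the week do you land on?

First find the weekday of Oct 16, 2024. Doomsday rule: the anchor day for the 2000s is Tuesday. For year 24: 24÷12 = 2 r 0, and 0÷4 = 0, so 2+0+0 = 2.
Tuesday + 2 ≡ Thursday — that's 2024's doomsday.
In October the doomsday date is Oct 10.
Oct 16 is 6 days after Oct 10; 6 mod 7 = 6, so Thursday + 6 = Wednesday.
1129 mod 7 = 2, so 1129 days after a Wednesday is Wednesday + 2 = Friday.

Friday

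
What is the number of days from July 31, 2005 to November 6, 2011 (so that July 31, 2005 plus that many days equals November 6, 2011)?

Jul 31, 2005 → Jul 31, 2006: 365 days.
Jul 31, 2006 → Jul 31, 2007: 365 days.
Jul 31, 2007 → Jul 31, 2008: 366 days (Feb 29, 2008 is in that span).
Jul 31, 2008 → Jul 31, 2009: 365 days.
Jul 31, 2009 → Jul 31, 2010: 365 days.
Jul 31, 2010 → Jul 31, 2011: 365 days.
Jul 31, 2011 → Aug 31, 2011: 31 days (July has 31).
Aug 31, 2011 → Sep 30, 2011: 30 days (August has 31).
Sep 30, 2011 → Oct 30, 2011: 30 days (September has 30).
Oct 30, 2011 → Nov 6, 2011: 7 days.
Total: 2289 days.

2289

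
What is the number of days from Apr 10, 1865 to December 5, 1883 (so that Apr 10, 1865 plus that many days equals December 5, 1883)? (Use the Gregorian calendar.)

6813

Apr 10, 1865 → Apr 10, 1866: 365 days.
Apr 10, 1866 → Apr 10, 1867: 365 days.
Apr 10, 1867 → Apr 10, 1868: 366 days (Feb 29, 1868 is in that span).
Apr 10, 1868 → Apr 10, 1869: 365 days.
Apr 10, 1869 → Apr 10, 1870: 365 days.
Apr 10, 1870 → Apr 10, 1871: 365 days.
Apr 10, 1871 → Apr 10, 1872: 366 days (Feb 29, 1872 is in that span).
Apr 10, 1872 → Apr 10, 1873: 365 days.
Apr 10, 1873 → Apr 10, 1874: 365 days.
Apr 10, 1874 → Apr 10, 1875: 365 days.
Apr 10, 1875 → Apr 10, 1876: 366 days (Feb 29, 1876 is in that span).
Apr 10, 1876 → Apr 10, 1877: 365 days.
Apr 10, 1877 → Apr 10, 1878: 365 days.
Apr 10, 1878 → Apr 10, 1879: 365 days.
Apr 10, 1879 → Apr 10, 1880: 366 days (Feb 29, 1880 is in that span).
Apr 10, 1880 → Apr 10, 1881: 365 days.
Apr 10, 1881 → Apr 10, 1882: 365 days.
Apr 10, 1882 → Apr 10, 1883: 365 days.
Apr 10, 1883 → May 10, 1883: 30 days (April has 30).
May 10, 1883 → Jun 10, 1883: 31 days (May has 31).
Jun 10, 1883 → Jul 10, 1883: 30 days (June has 30).
Jul 10, 1883 → Aug 10, 1883: 31 days (July has 31).
Aug 10, 1883 → Sep 10, 1883: 31 days (August has 31).
Sep 10, 1883 → Oct 10, 1883: 30 days (September has 30).
Oct 10, 1883 → Nov 10, 1883: 31 days (October has 31).
Nov 10, 1883 → Dec 5, 1883: 25 days.
Total: 6813 days.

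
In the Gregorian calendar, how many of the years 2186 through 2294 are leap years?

26

Multiples of 4 in [2186,2294]: 27.
Of those, multiples of 100: 1 (not leap unless ÷400).
Multiples of 400: 0.
Leap years = 27 − 1 + 0 = 26.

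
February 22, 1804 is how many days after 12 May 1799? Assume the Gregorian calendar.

May 12, 1799 → May 12, 1800: 365 days.
May 12, 1800 → May 12, 1801: 365 days.
May 12, 1801 → May 12, 1802: 365 days.
May 12, 1802 → May 12, 1803: 365 days.
May 12, 1803 → Jun 12, 1803: 31 days (May has 31).
Jun 12, 1803 → Jul 12, 1803: 30 days (June has 30).
Jul 12, 1803 → Aug 12, 1803: 31 days (July has 31).
Aug 12, 1803 → Sep 12, 1803: 31 days (August has 31).
Sep 12, 1803 → Oct 12, 1803: 30 days (September has 30).
Oct 12, 1803 → Nov 12, 1803: 31 days (October has 31).
Nov 12, 1803 → Dec 12, 1803: 30 days (November has 30).
Dec 12, 1803 → Jan 12, 1804: 31 days (December has 31).
Jan 12, 1804 → Feb 12, 1804: 31 days (January has 31).
Feb 12, 1804 → Feb 22, 1804: 10 days.
Total: 1746 days.

1746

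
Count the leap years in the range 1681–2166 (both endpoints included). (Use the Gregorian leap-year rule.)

117

Multiples of 4 in [1681,2166]: 121.
Of those, multiples of 100: 5 (not leap unless ÷400).
Multiples of 400: 1.
Leap years = 121 − 5 + 1 = 117.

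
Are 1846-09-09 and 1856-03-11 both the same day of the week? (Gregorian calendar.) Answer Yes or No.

From Sep 9, 1846 to Mar 11, 1856 is 3471 days.
3471 mod 7 = 6, so they are different weekdays.
(Sep 9, 1846 is a Wednesday; Mar 11, 1856 is a Tuesday.)

No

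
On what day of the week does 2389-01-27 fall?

Friday

Doomsday rule: the anchor day for the 2300s is Wednesday. For year 89: 89÷12 = 7 r 5, and 5÷4 = 1, so 7+5+1 = 13.
Wednesday + 13 ≡ Tuesday — that's 2389's doomsday.
In January the doomsday date is Jan 3 (2389 is not a leap year).
Jan 27 is 24 days after Jan 3; 24 mod 7 = 3, so Tuesday + 3 = Friday.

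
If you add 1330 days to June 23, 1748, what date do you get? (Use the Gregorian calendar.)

+365 (one year) → Jun 23, 1749 (965 left).
+365 (one year) → Jun 23, 1750 (600 left).
+365 (one year) → Jun 23, 1751 (235 left).
Jun has 30 days: +8 → Jul 1, 1751 (227 left).
Jul has 31 days: +31 → Aug 1, 1751 (196 left).
Aug has 31 days: +31 → Sep 1, 1751 (165 left).
Sep has 30 days: +30 → Oct 1, 1751 (135 left).
Oct has 31 days: +31 → Nov 1, 1751 (104 left).
Nov has 30 days: +30 → Dec 1, 1751 (74 left).
Dec has 31 days: +31 → Jan 1, 1752 (43 left).
Jan has 31 days: +31 → Feb 1, 1752 (12 left).
+12 → Feb 13, 1752.

February 13, 1752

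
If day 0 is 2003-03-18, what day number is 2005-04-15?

Mar 18, 2003 → Mar 18, 2004: 366 days (Feb 29, 2004 is in that span).
Mar 18, 2004 → Apr 18, 2004: 31 days (March has 31).
Apr 18, 2004 → May 18, 2004: 30 days (April has 30).
May 18, 2004 → Jun 18, 2004: 31 days (May has 31).
Jun 18, 2004 → Jul 18, 2004: 30 days (June has 30).
Jul 18, 2004 → Aug 18, 2004: 31 days (July has 31).
Aug 18, 2004 → Sep 18, 2004: 31 days (August has 31).
Sep 18, 2004 → Oct 18, 2004: 30 days (September has 30).
Oct 18, 2004 → Nov 18, 2004: 31 days (October has 31).
Nov 18, 2004 → Dec 18, 2004: 30 days (November has 30).
Dec 18, 2004 → Jan 18, 2005: 31 days (December has 31).
Jan 18, 2005 → Feb 18, 2005: 31 days (January has 31).
Feb 18, 2005 → Mar 18, 2005: 28 days (February has 28).
Mar 18, 2005 → Apr 15, 2005: 28 days.
Total: 759 days.

759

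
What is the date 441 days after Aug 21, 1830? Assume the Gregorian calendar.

November 5, 1831

+365 (one year) → Aug 21, 1831 (76 left).
Aug has 31 days: +11 → Sep 1, 1831 (65 left).
Sep has 30 days: +30 → Oct 1, 1831 (35 left).
Oct has 31 days: +31 → Nov 1, 1831 (4 left).
+4 → Nov 5, 1831.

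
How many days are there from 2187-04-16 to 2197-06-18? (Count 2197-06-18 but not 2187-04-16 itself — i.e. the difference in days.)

Apr 16, 2187 → Apr 16, 2188: 366 days (Feb 29, 2188 is in that span).
Apr 16, 2188 → Apr 16, 2189: 365 days.
Apr 16, 2189 → Apr 16, 2190: 365 days.
Apr 16, 2190 → Apr 16, 2191: 365 days.
Apr 16, 2191 → Apr 16, 2192: 366 days (Feb 29, 2192 is in that span).
Apr 16, 2192 → Apr 16, 2193: 365 days.
Apr 16, 2193 → Apr 16, 2194: 365 days.
Apr 16, 2194 → Apr 16, 2195: 365 days.
Apr 16, 2195 → Apr 16, 2196: 366 days (Feb 29, 2196 is in that span).
Apr 16, 2196 → Apr 16, 2197: 365 days.
Apr 16, 2197 → May 16, 2197: 30 days (April has 30).
May 16, 2197 → Jun 16, 2197: 31 days (May has 31).
Jun 16, 2197 → Jun 18, 2197: 2 days.
Total: 3716 days.

3716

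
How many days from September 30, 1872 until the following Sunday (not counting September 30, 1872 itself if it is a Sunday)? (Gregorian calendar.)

Sep 30, 1872 is a Monday.
From Monday to the next Sunday is 6 days.

6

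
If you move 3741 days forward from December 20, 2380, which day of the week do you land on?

Tuesday

Dec 20, 2380 is a Saturday.
3741 mod 7 = 3, so 3741 days after a Saturday is Saturday + 3 = Tuesday.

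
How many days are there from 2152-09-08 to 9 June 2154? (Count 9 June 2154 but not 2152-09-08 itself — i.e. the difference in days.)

Sep 8, 2152 → Sep 8, 2153: 365 days.
Sep 8, 2153 → Oct 8, 2153: 30 days (September has 30).
Oct 8, 2153 → Nov 8, 2153: 31 days (October has 31).
Nov 8, 2153 → Dec 8, 2153: 30 days (November has 30).
Dec 8, 2153 → Jan 8, 2154: 31 days (December has 31).
Jan 8, 2154 → Feb 8, 2154: 31 days (January has 31).
Feb 8, 2154 → Mar 8, 2154: 28 days (February has 28).
Mar 8, 2154 → Apr 8, 2154: 31 days (March has 31).
Apr 8, 2154 → May 8, 2154: 30 days (April has 30).
May 8, 2154 → Jun 8, 2154: 31 days (May has 31).
Jun 8, 2154 → Jun 9, 2154: 1 days.
Total: 639 days.

639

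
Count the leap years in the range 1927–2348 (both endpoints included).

Multiples of 4 in [1927,2348]: 106.
Of those, multiples of 100: 4 (not leap unless ÷400).
Multiples of 400: 1.
Leap years = 106 − 4 + 1 = 103.

103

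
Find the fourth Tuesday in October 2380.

October 1, 2380 is a Wednesday.
The first Tuesday is therefore October 7 (6 days later).
The fourth Tuesday is 7 + 3×7 = October 28.

October 28, 2380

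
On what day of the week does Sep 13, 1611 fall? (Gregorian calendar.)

Doomsday rule: the anchor day for the 1600s is Tuesday. For year 11: 11÷12 = 0 r 11, and 11÷4 = 2, so 0+11+2 = 13.
Tuesday + 13 ≡ Monday — that's 1611's doomsday.
In September the doomsday date is Sep 5.
Sep 13 is 8 days after Sep 5; 8 mod 7 = 1, so Monday + 1 = Tuesday.

Tuesday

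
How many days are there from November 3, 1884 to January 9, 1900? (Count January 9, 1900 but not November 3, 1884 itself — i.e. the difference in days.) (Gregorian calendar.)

5545

Nov 3, 1884 → Nov 3, 1885: 365 days.
Nov 3, 1885 → Nov 3, 1886: 365 days.
Nov 3, 1886 → Nov 3, 1887: 365 days.
Nov 3, 1887 → Nov 3, 1888: 366 days (Feb 29, 1888 is in that span).
Nov 3, 1888 → Nov 3, 1889: 365 days.
Nov 3, 1889 → Nov 3, 1890: 365 days.
Nov 3, 1890 → Nov 3, 1891: 365 days.
Nov 3, 1891 → Nov 3, 1892: 366 days (Feb 29, 1892 is in that span).
Nov 3, 1892 → Nov 3, 1893: 365 days.
Nov 3, 1893 → Nov 3, 1894: 365 days.
Nov 3, 1894 → Nov 3, 1895: 365 days.
Nov 3, 1895 → Nov 3, 1896: 366 days (Feb 29, 1896 is in that span).
Nov 3, 1896 → Nov 3, 1897: 365 days.
Nov 3, 1897 → Nov 3, 1898: 365 days.
Nov 3, 1898 → Nov 3, 1899: 365 days.
Nov 3, 1899 → Dec 3, 1899: 30 days (November has 30).
Dec 3, 1899 → Jan 3, 1900: 31 days (December has 31).
Jan 3, 1900 → Jan 9, 1900: 6 days.
Total: 5545 days.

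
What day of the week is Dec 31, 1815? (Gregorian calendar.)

Doomsday rule: the anchor day for the 1800s is Friday. For year 15: 15÷12 = 1 r 3, and 3÷4 = 0, so 1+3+0 = 4.
Friday + 4 ≡ Tuesday — that's 1815's doomsday.
In December the doomsday date is Dec 12.
Dec 31 is 19 days after Dec 12; 19 mod 7 = 5, so Tuesday + 5 = Sunday.

Sunday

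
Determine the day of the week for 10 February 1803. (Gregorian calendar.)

Doomsday rule: the anchor day for the 1800s is Friday. For year 03: 3÷12 = 0 r 3, and 3÷4 = 0, so 0+3+0 = 3.
Friday + 3 ≡ Monday — that's 1803's doomsday.
In February the doomsday date is Feb 28 (1803 is not a leap year).
Feb 10 is 18 days before Feb 28; 18 mod 7 = 4, so Monday − 4 = Thursday.

Thursday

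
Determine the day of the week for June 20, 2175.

Doomsday rule: the anchor day for the 2100s is Sunday. For year 75: 75÷12 = 6 r 3, and 3÷4 = 0, so 6+3+0 = 9.
Sunday + 9 ≡ Tuesday — that's 2175's doomsday.
In June the doomsday date is Jun 6.
Jun 20 is 14 days after Jun 6; 14 mod 7 = 0, so Tuesday + 0 = Tuesday.

Tuesday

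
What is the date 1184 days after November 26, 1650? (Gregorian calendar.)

+365 (one year) → Nov 26, 1651 (819 left).
+366 (one year; includes Feb 29, 1652) → Nov 26, 1652 (453 left).
+365 (one year) → Nov 26, 1653 (88 left).
Nov has 30 days: +5 → Dec 1, 1653 (83 left).
Dec has 31 days: +31 → Jan 1, 1654 (52 left).
Jan has 31 days: +31 → Feb 1, 1654 (21 left).
+21 → Feb 22, 1654.

February 22, 1654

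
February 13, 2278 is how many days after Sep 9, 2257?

Sep 9, 2257 → Sep 9, 2258: 365 days.
Sep 9, 2258 → Sep 9, 2259: 365 days.
Sep 9, 2259 → Sep 9, 2260: 366 days (Feb 29, 2260 is in that span).
Sep 9, 2260 → Sep 9, 2261: 365 days.
Sep 9, 2261 → Sep 9, 2262: 365 days.
Sep 9, 2262 → Sep 9, 2263: 365 days.
Sep 9, 2263 → Sep 9, 2264: 366 days (Feb 29, 2264 is in that span).
Sep 9, 2264 → Sep 9, 2265: 365 days.
Sep 9, 2265 → Sep 9, 2266: 365 days.
Sep 9, 2266 → Sep 9, 2267: 365 days.
Sep 9, 2267 → Sep 9, 2268: 366 days (Feb 29, 2268 is in that span).
Sep 9, 2268 → Sep 9, 2269: 365 days.
Sep 9, 2269 → Sep 9, 2270: 365 days.
Sep 9, 2270 → Sep 9, 2271: 365 days.
Sep 9, 2271 → Sep 9, 2272: 366 days (Feb 29, 2272 is in that span).
Sep 9, 2272 → Sep 9, 2273: 365 days.
Sep 9, 2273 → Sep 9, 2274: 365 days.
Sep 9, 2274 → Sep 9, 2275: 365 days.
Sep 9, 2275 → Sep 9, 2276: 366 days (Feb 29, 2276 is in that span).
Sep 9, 2276 → Sep 9, 2277: 365 days.
Sep 9, 2277 → Oct 9, 2277: 30 days (September has 30).
Oct 9, 2277 → Nov 9, 2277: 31 days (October has 31).
Nov 9, 2277 → Dec 9, 2277: 30 days (November has 30).
Dec 9, 2277 → Jan 9, 2278: 31 days (December has 31).
Jan 9, 2278 → Feb 9, 2278: 31 days (January has 31).
Feb 9, 2278 → Feb 13, 2278: 4 days.
Total: 7462 days.

7462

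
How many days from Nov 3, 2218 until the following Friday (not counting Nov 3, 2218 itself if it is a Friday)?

3

Nov 3, 2218 is a Tuesday.
From Tuesday to the next Friday is 3 days.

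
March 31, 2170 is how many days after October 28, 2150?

7094

Oct 28, 2150 → Oct 28, 2151: 365 days.
Oct 28, 2151 → Oct 28, 2152: 366 days (Feb 29, 2152 is in that span).
Oct 28, 2152 → Oct 28, 2153: 365 days.
Oct 28, 2153 → Oct 28, 2154: 365 days.
Oct 28, 2154 → Oct 28, 2155: 365 days.
Oct 28, 2155 → Oct 28, 2156: 366 days (Feb 29, 2156 is in that span).
Oct 28, 2156 → Oct 28, 2157: 365 days.
Oct 28, 2157 → Oct 28, 2158: 365 days.
Oct 28, 2158 → Oct 28, 2159: 365 days.
Oct 28, 2159 → Oct 28, 2160: 366 days (Feb 29, 2160 is in that span).
Oct 28, 2160 → Oct 28, 2161: 365 days.
Oct 28, 2161 → Oct 28, 2162: 365 days.
Oct 28, 2162 → Oct 28, 2163: 365 days.
Oct 28, 2163 → Oct 28, 2164: 366 days (Feb 29, 2164 is in that span).
Oct 28, 2164 → Oct 28, 2165: 365 days.
Oct 28, 2165 → Oct 28, 2166: 365 days.
Oct 28, 2166 → Oct 28, 2167: 365 days.
Oct 28, 2167 → Oct 28, 2168: 366 days (Feb 29, 2168 is in that span).
Oct 28, 2168 → Oct 28, 2169: 365 days.
Oct 28, 2169 → Nov 28, 2169: 31 days (October has 31).
Nov 28, 2169 → Dec 28, 2169: 30 days (November has 30).
Dec 28, 2169 → Jan 28, 2170: 31 days (December has 31).
Jan 28, 2170 → Feb 28, 2170: 31 days (January has 31).
Feb 28, 2170 → Mar 28, 2170: 28 days (February has 28).
Mar 28, 2170 → Mar 31, 2170: 3 days.
Total: 7094 days.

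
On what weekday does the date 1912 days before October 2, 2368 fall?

Tuesday

Oct 2, 2368 is a Wednesday.
1912 mod 7 = 1, so 1912 days before a Wednesday is Wednesday − 1 = Tuesday.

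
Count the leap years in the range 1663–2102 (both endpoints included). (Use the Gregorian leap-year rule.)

106

Multiples of 4 in [1663,2102]: 110.
Of those, multiples of 100: 5 (not leap unless ÷400).
Multiples of 400: 1.
Leap years = 110 − 5 + 1 = 106.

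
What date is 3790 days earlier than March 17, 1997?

−365 (one year) → Mar 17, 1996 (3425 left).
−366 (one year; includes Feb 29, 1996) → Mar 17, 1995 (3059 left).
−365 (one year) → Mar 17, 1994 (2694 left).
−365 (one year) → Mar 17, 1993 (2329 left).
−365 (one year) → Mar 17, 1992 (1964 left).
−366 (one year; includes Feb 29, 1992) → Mar 17, 1991 (1598 left).
−365 (one year) → Mar 17, 1990 (1233 left).
−365 (one year) → Mar 17, 1989 (868 left).
−365 (one year) → Mar 17, 1988 (503 left).
−366 (one year; includes Feb 29, 1988) → Mar 17, 1987 (137 left).
−17 → Feb 28, 1987 (end of Feb, 28 days; 120 left).
−28 → Jan 31, 1987 (end of Jan, 31 days; 92 left).
−31 → Dec 31, 1986 (end of Dec, 31 days; 61 left).
−31 → Nov 30, 1986 (end of Nov, 30 days; 30 left).
−30 → Oct 31, 1986 (end of Oct, 31 days; 0 left).

October 31, 1986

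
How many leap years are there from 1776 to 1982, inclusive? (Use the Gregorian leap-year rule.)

Multiples of 4 in [1776,1982]: 52.
Of those, multiples of 100: 2 (not leap unless ÷400).
Multiples of 400: 0.
Leap years = 52 − 2 + 0 = 50.

50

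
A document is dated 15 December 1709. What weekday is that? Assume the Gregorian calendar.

Sunday

Doomsday rule: the anchor day for the 1700s is Sunday. For year 09: 9÷12 = 0 r 9, and 9÷4 = 2, so 0+9+2 = 11.
Sunday + 11 ≡ Thursday — that's 1709's doomsday.
In December the doomsday date is Dec 12.
Dec 15 is 3 days after Dec 12; 3 mod 7 = 3, so Thursday + 3 = Sunday.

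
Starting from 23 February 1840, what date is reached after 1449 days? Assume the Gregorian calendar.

+366 (one year; includes Feb 29, 1840) → Feb 23, 1841 (1083 left).
+365 (one year) → Feb 23, 1842 (718 left).
+365 (one year) → Feb 23, 1843 (353 left).
Feb has 28 days: +6 → Mar 1, 1843 (347 left).
Mar has 31 days: +31 → Apr 1, 1843 (316 left).
Apr has 30 days: +30 → May 1, 1843 (286 left).
May has 31 days: +31 → Jun 1, 1843 (255 left).
Jun has 30 days: +30 → Jul 1, 1843 (225 left).
Jul has 31 days: +31 → Aug 1, 1843 (194 left).
Aug has 31 days: +31 → Sep 1, 1843 (163 left).
Sep has 30 days: +30 → Oct 1, 1843 (133 left).
Oct has 31 days: +31 → Nov 1, 1843 (102 left).
Nov has 30 days: +30 → Dec 1, 1843 (72 left).
Dec has 31 days: +31 → Jan 1, 1844 (41 left).
Jan has 31 days: +31 → Feb 1, 1844 (10 left).
+10 → Feb 11, 1844.

February 11, 1844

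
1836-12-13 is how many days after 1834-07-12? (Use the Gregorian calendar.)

Jul 12, 1834 → Jul 12, 1835: 365 days.
Jul 12, 1835 → Jul 12, 1836: 366 days (Feb 29, 1836 is in that span).
Jul 12, 1836 → Aug 12, 1836: 31 days (July has 31).
Aug 12, 1836 → Sep 12, 1836: 31 days (August has 31).
Sep 12, 1836 → Oct 12, 1836: 30 days (September has 30).
Oct 12, 1836 → Nov 12, 1836: 31 days (October has 31).
Nov 12, 1836 → Dec 12, 1836: 30 days (November has 30).
Dec 12, 1836 → Dec 13, 1836: 1 days.
Total: 885 days.

885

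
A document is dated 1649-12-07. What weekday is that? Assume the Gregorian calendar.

Doomsday rule: the anchor day for the 1600s is Tuesday. For year 49: 49÷12 = 4 r 1, and 1÷4 = 0, so 4+1+0 = 5.
Tuesday + 5 ≡ Sunday — that's 1649's doomsday.
In December the doomsday date is Dec 12.
Dec 7 is 5 days before Dec 12; 5 mod 7 = 5, so Sunday − 5 = Tuesday.

Tuesday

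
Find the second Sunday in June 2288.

June 10, 2288

June 1, 2288 is a Friday.
The first Sunday is therefore June 3 (2 days later).
The second Sunday is 3 + 1×7 = June 10.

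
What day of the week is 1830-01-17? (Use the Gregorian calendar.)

Sunday

January 1, 1830 is a Friday.
Jan 1, 1830 → Jan 17, 1830: 16 days.
Total: 16 days.
16 mod 7 = 2, so Friday + 2 = Sunday.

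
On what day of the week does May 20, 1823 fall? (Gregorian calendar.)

Doomsday rule: the anchor day for the 1800s is Friday. For year 23: 23÷12 = 1 r 11, and 11÷4 = 2, so 1+11+2 = 14.
Friday + 14 ≡ Friday — that's 1823's doomsday.
In May the doomsday date is May 9.
May 20 is 11 days after May 9; 11 mod 7 = 4, so Friday + 4 = Tuesday.

Tuesday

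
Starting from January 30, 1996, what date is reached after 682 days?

+366 (one year; includes Feb 29, 1996) → Jan 30, 1997 (316 left).
Jan has 31 days: +2 → Feb 1, 1997 (314 left).
Feb has 28 days: +28 → Mar 1, 1997 (286 left).
Mar has 31 days: +31 → Apr 1, 1997 (255 left).
Apr has 30 days: +30 → May 1, 1997 (225 left).
May has 31 days: +31 → Jun 1, 1997 (194 left).
Jun has 30 days: +30 → Jul 1, 1997 (164 left).
Jul has 31 days: +31 → Aug 1, 1997 (133 left).
Aug has 31 days: +31 → Sep 1, 1997 (102 left).
Sep has 30 days: +30 → Oct 1, 1997 (72 left).
Oct has 31 days: +31 → Nov 1, 1997 (41 left).
Nov has 30 days: +30 → Dec 1, 1997 (11 left).
+11 → Dec 12, 1997.

December 12, 1997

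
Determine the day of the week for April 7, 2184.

Doomsday rule: the anchor day for the 2100s is Sunday. For year 84: 84÷12 = 7 r 0, and 0÷4 = 0, so 7+0+0 = 7.
Sunday + 7 ≡ Sunday — that's 2184's doomsday.
In April the doomsday date is Apr 4.
Apr 7 is 3 days after Apr 4; 3 mod 7 = 3, so Sunday + 3 = Wednesday.

Wednesday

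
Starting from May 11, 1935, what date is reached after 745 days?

May 25, 1937

+366 (one year; includes Feb 29, 1936) → May 11, 1936 (379 left).
May has 31 days: +21 → Jun 1, 1936 (358 left).
Jun has 30 days: +30 → Jul 1, 1936 (328 left).
Jul has 31 days: +31 → Aug 1, 1936 (297 left).
Aug has 31 days: +31 → Sep 1, 1936 (266 left).
Sep has 30 days: +30 → Oct 1, 1936 (236 left).
Oct has 31 days: +31 → Nov 1, 1936 (205 left).
Nov has 30 days: +30 → Dec 1, 1936 (175 left).
Dec has 31 days: +31 → Jan 1, 1937 (144 left).
Jan has 31 days: +31 → Feb 1, 1937 (113 left).
Feb has 28 days: +28 → Mar 1, 1937 (85 left).
Mar has 31 days: +31 → Apr 1, 1937 (54 left).
Apr has 30 days: +30 → May 1, 1937 (24 left).
+24 → May 25, 1937.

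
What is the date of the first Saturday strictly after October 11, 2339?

Oct 11, 2339 is a Wednesday.
From Wednesday to the next Saturday is 3 days.
Oct 11, 2339 + 3 = Oct 14, 2339.

October 14, 2339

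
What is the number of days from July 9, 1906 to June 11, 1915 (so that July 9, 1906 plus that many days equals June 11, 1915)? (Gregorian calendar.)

3259

Jul 9, 1906 → Jul 9, 1907: 365 days.
Jul 9, 1907 → Jul 9, 1908: 366 days (Feb 29, 1908 is in that span).
Jul 9, 1908 → Jul 9, 1909: 365 days.
Jul 9, 1909 → Jul 9, 1910: 365 days.
Jul 9, 1910 → Jul 9, 1911: 365 days.
Jul 9, 1911 → Jul 9, 1912: 366 days (Feb 29, 1912 is in that span).
Jul 9, 1912 → Jul 9, 1913: 365 days.
Jul 9, 1913 → Jul 9, 1914: 365 days.
Jul 9, 1914 → Aug 9, 1914: 31 days (July has 31).
Aug 9, 1914 → Sep 9, 1914: 31 days (August has 31).
Sep 9, 1914 → Oct 9, 1914: 30 days (September has 30).
Oct 9, 1914 → Nov 9, 1914: 31 days (October has 31).
Nov 9, 1914 → Dec 9, 1914: 30 days (November has 30).
Dec 9, 1914 → Jan 9, 1915: 31 days (December has 31).
Jan 9, 1915 → Feb 9, 1915: 31 days (January has 31).
Feb 9, 1915 → Mar 9, 1915: 28 days (February has 28).
Mar 9, 1915 → Apr 9, 1915: 31 days (March has 31).
Apr 9, 1915 → May 9, 1915: 30 days (April has 30).
May 9, 1915 → Jun 9, 1915: 31 days (May has 31).
Jun 9, 1915 → Jun 11, 1915: 2 days.
Total: 3259 days.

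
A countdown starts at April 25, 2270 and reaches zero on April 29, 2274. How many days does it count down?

1465

Apr 25, 2270 → Apr 25, 2271: 365 days.
Apr 25, 2271 → Apr 25, 2272: 366 days (Feb 29, 2272 is in that span).
Apr 25, 2272 → Apr 25, 2273: 365 days.
Apr 25, 2273 → May 25, 2273: 30 days (April has 30).
May 25, 2273 → Jun 25, 2273: 31 days (May has 31).
Jun 25, 2273 → Jul 25, 2273: 30 days (June has 30).
Jul 25, 2273 → Aug 25, 2273: 31 days (July has 31).
Aug 25, 2273 → Sep 25, 2273: 31 days (August has 31).
Sep 25, 2273 → Oct 25, 2273: 30 days (September has 30).
Oct 25, 2273 → Nov 25, 2273: 31 days (October has 31).
Nov 25, 2273 → Dec 25, 2273: 30 days (November has 30).
Dec 25, 2273 → Jan 25, 2274: 31 days (December has 31).
Jan 25, 2274 → Feb 25, 2274: 31 days (January has 31).
Feb 25, 2274 → Mar 25, 2274: 28 days (February has 28).
Mar 25, 2274 → Apr 25, 2274: 31 days (March has 31).
Apr 25, 2274 → Apr 29, 2274: 4 days.
Total: 1465 days.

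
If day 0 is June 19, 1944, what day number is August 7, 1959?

5527

Jun 19, 1944 → Jun 19, 1945: 365 days.
Jun 19, 1945 → Jun 19, 1946: 365 days.
Jun 19, 1946 → Jun 19, 1947: 365 days.
Jun 19, 1947 → Jun 19, 1948: 366 days (Feb 29, 1948 is in that span).
Jun 19, 1948 → Jun 19, 1949: 365 days.
Jun 19, 1949 → Jun 19, 1950: 365 days.
Jun 19, 1950 → Jun 19, 1951: 365 days.
Jun 19, 1951 → Jun 19, 1952: 366 days (Feb 29, 1952 is in that span).
Jun 19, 1952 → Jun 19, 1953: 365 days.
Jun 19, 1953 → Jun 19, 1954: 365 days.
Jun 19, 1954 → Jun 19, 1955: 365 days.
Jun 19, 1955 → Jun 19, 1956: 366 days (Feb 29, 1956 is in that span).
Jun 19, 1956 → Jun 19, 1957: 365 days.
Jun 19, 1957 → Jun 19, 1958: 365 days.
Jun 19, 1958 → Jun 19, 1959: 365 days.
Jun 19, 1959 → Jul 19, 1959: 30 days (June has 30).
Jul 19, 1959 → Aug 7, 1959: 19 days.
Total: 5527 days.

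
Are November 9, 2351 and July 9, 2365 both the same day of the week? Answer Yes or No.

Yes

From Nov 9, 2351 to Jul 9, 2365 is 4991 days.
4991 mod 7 = 0, so they are the same weekday.
(Nov 9, 2351 is a Friday; Jul 9, 2365 is a Friday.)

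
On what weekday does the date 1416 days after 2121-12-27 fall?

Dec 27, 2121 is a Saturday.
1416 mod 7 = 2, so 1416 days after a Saturday is Saturday + 2 = Monday.

Monday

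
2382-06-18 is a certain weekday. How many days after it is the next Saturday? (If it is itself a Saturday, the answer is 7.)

Jun 18, 2382 is a Friday.
From Friday to the next Saturday is 1 day.

1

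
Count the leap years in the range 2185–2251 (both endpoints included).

Multiples of 4 in [2185,2251]: 16.
Of those, multiples of 100: 1 (not leap unless ÷400).
Multiples of 400: 0.
Leap years = 16 − 1 + 0 = 15.

15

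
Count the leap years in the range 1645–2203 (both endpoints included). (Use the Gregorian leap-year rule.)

Multiples of 4 in [1645,2203]: 139.
Of those, multiples of 100: 6 (not leap unless ÷400).
Multiples of 400: 1.
Leap years = 139 − 6 + 1 = 134.

134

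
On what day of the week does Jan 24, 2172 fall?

January 1, 2172 is a Wednesday.
Jan 1, 2172 → Jan 24, 2172: 23 days.
Total: 23 days.
23 mod 7 = 2, so Wednesday + 2 = Friday.

Friday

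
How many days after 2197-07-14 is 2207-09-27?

Jul 14, 2197 → Jul 14, 2198: 365 days.
Jul 14, 2198 → Jul 14, 2199: 365 days.
Jul 14, 2199 → Jul 14, 2200: 365 days.
Jul 14, 2200 → Jul 14, 2201: 365 days.
Jul 14, 2201 → Jul 14, 2202: 365 days.
Jul 14, 2202 → Jul 14, 2203: 365 days.
Jul 14, 2203 → Jul 14, 2204: 366 days (Feb 29, 2204 is in that span).
Jul 14, 2204 → Jul 14, 2205: 365 days.
Jul 14, 2205 → Jul 14, 2206: 365 days.
Jul 14, 2206 → Jul 14, 2207: 365 days.
Jul 14, 2207 → Aug 14, 2207: 31 days (July has 31).
Aug 14, 2207 → Sep 14, 2207: 31 days (August has 31).
Sep 14, 2207 → Sep 27, 2207: 13 days.
Total: 3726 days.

3726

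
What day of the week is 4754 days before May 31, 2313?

Friday

May 31, 2313 is a Saturday.
4754 mod 7 = 1, so 4754 days before a Saturday is Saturday − 1 = Friday.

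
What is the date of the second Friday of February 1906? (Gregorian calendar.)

February 1, 1906 is a Thursday.
The first Friday is therefore February 2 (1 days later).
The second Friday is 2 + 1×7 = February 9.

February 9, 1906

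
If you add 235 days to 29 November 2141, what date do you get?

Nov has 30 days: +2 → Dec 1, 2141 (233 left).
Dec has 31 days: +31 → Jan 1, 2142 (202 left).
Jan has 31 days: +31 → Feb 1, 2142 (171 left).
Feb has 28 days: +28 → Mar 1, 2142 (143 left).
Mar has 31 days: +31 → Apr 1, 2142 (112 left).
Apr has 30 days: +30 → May 1, 2142 (82 left).
May has 31 days: +31 → Jun 1, 2142 (51 left).
Jun has 30 days: +30 → Jul 1, 2142 (21 left).
+21 → Jul 22, 2142.

July 22, 2142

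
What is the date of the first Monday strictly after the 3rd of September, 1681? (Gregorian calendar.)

September 8, 1681

Sep 3, 1681 is a Wednesday.
From Wednesday to the next Monday is 5 days.
Sep 3, 1681 + 5 = Sep 8, 1681.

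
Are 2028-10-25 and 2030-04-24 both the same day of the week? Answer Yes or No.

Yes

From Oct 25, 2028 to Apr 24, 2030 is 546 days.
546 mod 7 = 0, so they are the same weekday.
(Oct 25, 2028 is a Wednesday; Apr 24, 2030 is a Wednesday.)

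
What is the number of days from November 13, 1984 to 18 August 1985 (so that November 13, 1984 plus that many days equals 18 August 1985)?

278

Nov 13, 1984 → Dec 13, 1984: 30 days (November has 30).
Dec 13, 1984 → Jan 13, 1985: 31 days (December has 31).
Jan 13, 1985 → Feb 13, 1985: 31 days (January has 31).
Feb 13, 1985 → Mar 13, 1985: 28 days (February has 28).
Mar 13, 1985 → Apr 13, 1985: 31 days (March has 31).
Apr 13, 1985 → May 13, 1985: 30 days (April has 30).
May 13, 1985 → Jun 13, 1985: 31 days (May has 31).
Jun 13, 1985 → Jul 13, 1985: 30 days (June has 30).
Jul 13, 1985 → Aug 13, 1985: 31 days (July has 31).
Aug 13, 1985 → Aug 18, 1985: 5 days.
Total: 278 days.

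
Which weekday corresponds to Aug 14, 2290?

Doomsday rule: the anchor day for the 2200s is Friday. For year 90: 90÷12 = 7 r 6, and 6÷4 = 1, so 7+6+1 = 14.
Friday + 14 ≡ Friday — that's 2290's doomsday.
In August the doomsday date is Aug 8.
Aug 14 is 6 days after Aug 8; 6 mod 7 = 6, so Friday + 6 = Thursday.

Thursday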